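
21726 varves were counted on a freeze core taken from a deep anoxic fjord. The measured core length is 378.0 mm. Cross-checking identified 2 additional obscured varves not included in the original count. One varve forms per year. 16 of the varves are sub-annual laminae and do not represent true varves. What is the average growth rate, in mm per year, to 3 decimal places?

0.017 mm per year

After corrections the count is 21726 − 16 + 2 = 21712 varves.
Extension rate ≈ 378.0 / 21712 = 0.017 mm per year.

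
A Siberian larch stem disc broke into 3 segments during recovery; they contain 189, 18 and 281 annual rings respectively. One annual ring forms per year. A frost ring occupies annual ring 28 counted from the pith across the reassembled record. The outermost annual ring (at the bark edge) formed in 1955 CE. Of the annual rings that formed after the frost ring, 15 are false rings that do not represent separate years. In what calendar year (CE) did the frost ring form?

Total annual rings = 189 + 18 + 281 = 488.
488 − 28 = 460 annual rings lie beyond the frost ring toward the bark edge.
Excluding 15 false annual rings: 460 − 15 = 445.
1955 − 445 = 1510 CE.

1510 CE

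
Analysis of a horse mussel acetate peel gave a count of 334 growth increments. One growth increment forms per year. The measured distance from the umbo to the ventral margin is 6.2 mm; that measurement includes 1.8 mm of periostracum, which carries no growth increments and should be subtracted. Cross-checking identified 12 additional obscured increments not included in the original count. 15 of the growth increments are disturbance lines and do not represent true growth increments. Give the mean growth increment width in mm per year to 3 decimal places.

After corrections the count is 334 − 15 + 12 = 331 growth increments.
Removing the 1.8 mm offcut leaves 6.2 − 1.8 = 4.4 mm.
Mean rate = 4.4 mm / 331 years ≈ 0.013 mm per year.

0.013 mm per year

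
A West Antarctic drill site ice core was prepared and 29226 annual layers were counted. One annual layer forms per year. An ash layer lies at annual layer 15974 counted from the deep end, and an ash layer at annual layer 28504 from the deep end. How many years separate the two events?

12530 years

28504 − 15974 = 12530 annual layers lie between the two events.
At one annual layer per year, 12530 years elapsed between them.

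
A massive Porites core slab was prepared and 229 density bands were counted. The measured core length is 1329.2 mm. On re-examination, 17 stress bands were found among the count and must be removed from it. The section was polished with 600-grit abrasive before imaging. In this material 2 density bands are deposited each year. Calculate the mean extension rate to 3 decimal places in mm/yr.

True density band count = 229 − 17 = 212.
With 2 density bands per year, 212 / 2 = 106 years.
1329.2 mm over 106 years gives 1329.2 / 106 ≈ 12.540 mm/yr.

12.540 mm/yr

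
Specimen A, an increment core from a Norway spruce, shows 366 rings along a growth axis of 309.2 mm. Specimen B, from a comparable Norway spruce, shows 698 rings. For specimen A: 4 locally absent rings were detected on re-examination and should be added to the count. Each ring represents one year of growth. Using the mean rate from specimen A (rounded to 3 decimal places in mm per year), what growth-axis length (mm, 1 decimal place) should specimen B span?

Specimen A: correcting the raw count gives 366 + 4 = 370 true rings.
A: Mean rate = 309.2 mm / 370 years ≈ 0.836 mm/year.
For B, 0.836 mm/year × 698 years = 583.5 mm.

583.5 mm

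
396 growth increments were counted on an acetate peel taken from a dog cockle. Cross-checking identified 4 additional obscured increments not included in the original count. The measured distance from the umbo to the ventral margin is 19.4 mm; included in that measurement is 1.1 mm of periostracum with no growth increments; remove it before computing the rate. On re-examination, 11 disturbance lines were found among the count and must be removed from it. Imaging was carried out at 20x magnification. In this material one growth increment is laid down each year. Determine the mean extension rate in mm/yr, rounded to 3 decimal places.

Correcting the raw count gives 396 − 11 + 4 = 389 true growth increments.
Net length = 19.4 − 1.1 = 18.3 mm.
Extension rate ≈ 18.3 / 389 = 0.047 mm/yr.

0.047 mm/yr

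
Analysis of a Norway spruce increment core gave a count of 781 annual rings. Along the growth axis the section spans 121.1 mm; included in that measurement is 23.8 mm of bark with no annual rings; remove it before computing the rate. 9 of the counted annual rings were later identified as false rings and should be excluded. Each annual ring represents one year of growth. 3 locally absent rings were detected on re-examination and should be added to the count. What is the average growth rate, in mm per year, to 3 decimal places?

True annual ring count = 781 − 9 + 3 = 775.
Removing the 23.8 mm offcut leaves 121.1 − 23.8 = 97.3 mm.
Extension rate ≈ 97.3 / 775 = 0.126 mm per year.

0.126 mm per year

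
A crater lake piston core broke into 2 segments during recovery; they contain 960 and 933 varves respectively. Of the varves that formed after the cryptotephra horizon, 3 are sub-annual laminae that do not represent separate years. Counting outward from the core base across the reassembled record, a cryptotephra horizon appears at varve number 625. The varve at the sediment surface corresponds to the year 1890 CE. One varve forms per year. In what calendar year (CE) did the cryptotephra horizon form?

Total varves = 960 + 933 = 1893.
Between varve 625 and the sediment surface there are 1893 − 625 = 1268 varves.
Removing the 3 false varves leaves 1268 − 3 = 1265 true varves beyond the cryptotephra horizon.
The varve at the sediment surface is 1890 CE, so the cryptotephra horizon dates to 1890 − 1265 = 625 CE.

625 CE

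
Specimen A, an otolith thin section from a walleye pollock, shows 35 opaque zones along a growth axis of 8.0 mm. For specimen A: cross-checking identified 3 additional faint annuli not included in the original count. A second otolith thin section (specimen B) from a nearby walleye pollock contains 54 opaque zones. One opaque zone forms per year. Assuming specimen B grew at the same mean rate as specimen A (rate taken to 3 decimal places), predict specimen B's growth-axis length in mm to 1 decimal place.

11.4 mm

Specimen A: adjusted count: 35 + 3 = 38 opaque zones.
A: 8.0 mm over 38 years gives 8.0 / 38 ≈ 0.211 mm/year.
Length of B = 0.211 × 54 = 11.4 mm.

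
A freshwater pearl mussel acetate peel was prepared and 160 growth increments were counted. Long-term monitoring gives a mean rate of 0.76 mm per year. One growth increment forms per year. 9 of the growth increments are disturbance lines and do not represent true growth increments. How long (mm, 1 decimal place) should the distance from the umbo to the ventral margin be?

114.8 mm

Correcting the raw count gives 160 − 9 = 151 true growth increments.
Predicted length = 0.76 mm/year × 151 years = 114.8 mm.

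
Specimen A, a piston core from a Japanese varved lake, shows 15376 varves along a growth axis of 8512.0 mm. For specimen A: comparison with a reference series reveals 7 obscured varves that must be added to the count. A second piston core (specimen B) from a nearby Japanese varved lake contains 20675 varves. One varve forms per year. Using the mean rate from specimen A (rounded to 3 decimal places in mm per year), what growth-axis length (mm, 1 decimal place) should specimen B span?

Specimen A: adjusted count: 15376 + 7 = 15383 varves.
A: Mean rate = 8512.0 mm / 15383 years ≈ 0.553 mm per year.
For B, 0.553 mm/year × 20675 years = 11433.3 mm.

11433.3 mm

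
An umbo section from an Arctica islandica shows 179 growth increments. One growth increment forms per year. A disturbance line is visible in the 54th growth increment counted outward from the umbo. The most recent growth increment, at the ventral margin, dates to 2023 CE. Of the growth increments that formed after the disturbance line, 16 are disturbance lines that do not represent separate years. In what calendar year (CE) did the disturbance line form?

179 − 54 = 125 growth increments lie beyond the disturbance line toward the ventral margin.
Removing the 16 false growth increments leaves 125 − 16 = 109 true growth increments beyond the disturbance line.
2023 − 109 = 1914 CE.

1914 CE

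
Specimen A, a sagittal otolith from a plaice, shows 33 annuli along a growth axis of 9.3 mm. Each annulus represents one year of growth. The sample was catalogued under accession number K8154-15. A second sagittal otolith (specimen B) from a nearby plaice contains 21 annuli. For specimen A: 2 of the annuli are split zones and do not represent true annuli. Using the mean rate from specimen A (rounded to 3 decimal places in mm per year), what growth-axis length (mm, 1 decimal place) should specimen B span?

Specimen A: true annulus count = 33 − 2 = 31.
A: Extension rate ≈ 9.3 / 31 = 0.300 mm per year.
B's length ≈ 0.300 × 21 = 6.3 mm.

6.3 mm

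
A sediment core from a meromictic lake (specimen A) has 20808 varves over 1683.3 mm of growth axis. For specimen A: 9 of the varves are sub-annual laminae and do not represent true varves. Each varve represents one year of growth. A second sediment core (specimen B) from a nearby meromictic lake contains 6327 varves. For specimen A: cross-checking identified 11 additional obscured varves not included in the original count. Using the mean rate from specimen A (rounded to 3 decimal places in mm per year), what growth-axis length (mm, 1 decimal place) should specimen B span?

512.5 mm

Specimen A: correcting the raw count gives 20808 − 9 + 11 = 20810 true varves.
A: Extension rate ≈ 1683.3 / 20810 = 0.081 mm/yr.
For B, 0.081 mm/year × 6327 years = 512.5 mm.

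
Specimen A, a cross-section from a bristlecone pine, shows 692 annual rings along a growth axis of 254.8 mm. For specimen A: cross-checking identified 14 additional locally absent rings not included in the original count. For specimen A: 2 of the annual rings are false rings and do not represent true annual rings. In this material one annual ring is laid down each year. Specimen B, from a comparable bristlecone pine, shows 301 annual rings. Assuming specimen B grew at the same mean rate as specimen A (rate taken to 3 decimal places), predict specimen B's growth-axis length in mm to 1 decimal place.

Specimen A: after corrections the count is 692 − 2 + 14 = 704 annual rings.
A: 254.8 mm over 704 years gives 254.8 / 704 ≈ 0.362 mm/year.
B's length ≈ 0.362 × 301 = 109.0 mm.

109.0 mm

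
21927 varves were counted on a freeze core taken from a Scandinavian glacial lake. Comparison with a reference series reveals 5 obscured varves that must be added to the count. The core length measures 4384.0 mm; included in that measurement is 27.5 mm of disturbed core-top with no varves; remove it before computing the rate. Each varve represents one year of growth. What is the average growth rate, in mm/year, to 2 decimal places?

Correcting the raw count gives 21927 + 5 = 21932 true varves.
The growth record spans 4384.0 − 27.5 = 4356.5 mm.
Mean rate = 4356.5 mm / 21932 years ≈ 0.20 mm/year.

0.20 mm/year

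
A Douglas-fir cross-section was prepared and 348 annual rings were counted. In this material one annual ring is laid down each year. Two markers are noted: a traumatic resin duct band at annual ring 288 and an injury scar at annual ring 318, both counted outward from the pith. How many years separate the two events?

Separation: 318 − 288 = 30 annual rings.
At one annual ring per year, 30 years elapsed between them.

30 years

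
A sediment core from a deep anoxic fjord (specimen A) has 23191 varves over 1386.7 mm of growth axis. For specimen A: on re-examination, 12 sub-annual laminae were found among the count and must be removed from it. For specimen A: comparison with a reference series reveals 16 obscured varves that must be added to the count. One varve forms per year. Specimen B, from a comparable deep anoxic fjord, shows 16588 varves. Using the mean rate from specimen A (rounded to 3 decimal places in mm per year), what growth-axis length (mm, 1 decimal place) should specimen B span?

995.3 mm

Specimen A: after corrections the count is 23191 − 12 + 16 = 23195 varves.
A: 1386.7 mm over 23195 years gives 1386.7 / 23195 ≈ 0.060 mm/year.
Length of B = 0.060 × 16588 = 995.3 mm.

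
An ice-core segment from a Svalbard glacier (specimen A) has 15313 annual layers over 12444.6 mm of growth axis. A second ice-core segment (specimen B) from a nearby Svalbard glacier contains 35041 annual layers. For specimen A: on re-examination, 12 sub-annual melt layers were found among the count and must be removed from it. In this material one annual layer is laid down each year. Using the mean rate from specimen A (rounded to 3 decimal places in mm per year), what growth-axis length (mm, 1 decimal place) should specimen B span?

Specimen A: after corrections the count is 15313 − 12 = 15301 annual layers.
A: 12444.6 mm over 15301 years gives 12444.6 / 15301 ≈ 0.813 mm/year.
Length of B = 0.813 × 35041 = 28488.3 mm.

28488.3 mm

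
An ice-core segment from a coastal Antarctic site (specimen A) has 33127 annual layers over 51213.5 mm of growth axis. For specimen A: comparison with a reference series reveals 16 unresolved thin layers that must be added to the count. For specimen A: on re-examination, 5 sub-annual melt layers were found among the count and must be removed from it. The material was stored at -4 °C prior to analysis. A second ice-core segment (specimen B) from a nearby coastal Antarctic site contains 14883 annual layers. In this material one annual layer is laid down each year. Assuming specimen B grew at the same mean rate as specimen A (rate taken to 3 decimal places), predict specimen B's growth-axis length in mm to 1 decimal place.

Specimen A: true annual layer count = 33127 − 5 + 16 = 33138.
A: Mean rate = 51213.5 mm / 33138 years ≈ 1.545 mm/year.
B's length ≈ 1.545 × 14883 = 22994.2 mm.

22994.2 mm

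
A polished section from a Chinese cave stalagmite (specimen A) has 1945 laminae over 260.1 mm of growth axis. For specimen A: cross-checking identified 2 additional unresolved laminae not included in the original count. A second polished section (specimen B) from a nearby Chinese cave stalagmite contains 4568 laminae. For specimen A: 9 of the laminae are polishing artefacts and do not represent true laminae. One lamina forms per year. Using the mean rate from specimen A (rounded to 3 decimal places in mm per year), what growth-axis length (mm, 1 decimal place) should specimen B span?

612.1 mm

Specimen A: adjusted count: 1945 − 9 + 2 = 1938 laminae.
A: Extension rate ≈ 260.1 / 1938 = 0.134 mm/yr.
For B, 0.134 mm/year × 4568 years = 612.1 mm.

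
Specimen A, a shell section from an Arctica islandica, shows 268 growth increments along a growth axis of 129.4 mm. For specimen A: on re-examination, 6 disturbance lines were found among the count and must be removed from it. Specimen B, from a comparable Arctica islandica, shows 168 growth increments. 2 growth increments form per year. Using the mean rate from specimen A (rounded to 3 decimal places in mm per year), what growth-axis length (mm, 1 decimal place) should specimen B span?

83.0 mm

Specimen A: after corrections the count is 268 − 6 = 262 growth increments.
Specimen A: 262 growth increments at 2 per year is 262 / 2 = 131 years.
A: Extension rate ≈ 129.4 / 131 = 0.988 mm/yr.
Specimen B: with 2 growth increments per year, 168 / 2 = 84 years. For B, 0.988 mm/year × 84 years = 83.0 mm.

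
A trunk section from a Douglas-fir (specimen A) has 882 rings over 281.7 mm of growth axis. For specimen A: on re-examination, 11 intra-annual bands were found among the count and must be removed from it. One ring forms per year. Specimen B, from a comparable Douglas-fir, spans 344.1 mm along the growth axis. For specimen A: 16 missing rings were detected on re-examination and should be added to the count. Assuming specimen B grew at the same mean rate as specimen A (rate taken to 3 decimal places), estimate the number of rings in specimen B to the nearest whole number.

Specimen A: adjusted count: 882 − 11 + 16 = 887 rings.
A: Mean rate = 281.7 mm / 887 years ≈ 0.318 mm/year.
For B, 344.1 / 0.318 = 1082.08 years ≈ 1082 rings.

1082 rings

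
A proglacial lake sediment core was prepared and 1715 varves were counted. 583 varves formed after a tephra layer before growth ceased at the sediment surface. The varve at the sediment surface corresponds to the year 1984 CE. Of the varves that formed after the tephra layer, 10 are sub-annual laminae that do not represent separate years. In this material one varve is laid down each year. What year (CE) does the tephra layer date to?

1411 CE

There are 583 varves younger than the tephra layer.
Removing the 10 false varves leaves 583 − 10 = 573 true varves beyond the tephra layer.
The varve at the sediment surface is 1984 CE, so the tephra layer dates to 1984 − 573 = 1411 CE.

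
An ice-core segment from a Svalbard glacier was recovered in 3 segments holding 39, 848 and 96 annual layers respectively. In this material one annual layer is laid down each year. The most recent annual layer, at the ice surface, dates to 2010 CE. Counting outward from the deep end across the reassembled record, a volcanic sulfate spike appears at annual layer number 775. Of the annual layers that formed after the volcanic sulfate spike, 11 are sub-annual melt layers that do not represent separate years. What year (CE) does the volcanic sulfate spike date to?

1813 CE

Total annual layers = 39 + 848 + 96 = 983.
The volcanic sulfate spike sits at annual layer 775 from the deep end, so 983 − 775 = 208 annual layers formed after it.
Removing the 11 false annual layers leaves 208 − 11 = 197 true annual layers beyond the volcanic sulfate spike.
Counting back 197 years from 2010 CE places the volcanic sulfate spike in 2010 − 197 = 1813 CE.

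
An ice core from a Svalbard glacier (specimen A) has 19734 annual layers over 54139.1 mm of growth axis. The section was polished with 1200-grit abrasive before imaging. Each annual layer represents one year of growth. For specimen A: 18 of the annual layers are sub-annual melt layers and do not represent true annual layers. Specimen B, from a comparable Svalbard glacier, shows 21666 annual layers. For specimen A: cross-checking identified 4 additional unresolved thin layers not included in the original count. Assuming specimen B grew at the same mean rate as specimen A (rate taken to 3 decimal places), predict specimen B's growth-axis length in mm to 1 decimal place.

Specimen A: true annual layer count = 19734 − 18 + 4 = 19720.
A: Mean rate = 54139.1 mm / 19720 years ≈ 2.745 mm/year.
For B, 2.745 mm/year × 21666 years = 59473.2 mm.

59473.2 mm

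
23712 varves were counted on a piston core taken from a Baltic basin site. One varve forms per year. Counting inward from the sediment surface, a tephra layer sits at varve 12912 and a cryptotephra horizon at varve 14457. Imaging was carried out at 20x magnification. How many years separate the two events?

1545 yr

Separation: 14457 − 12912 = 1545 varves.
That is 1545 years at one varve per year.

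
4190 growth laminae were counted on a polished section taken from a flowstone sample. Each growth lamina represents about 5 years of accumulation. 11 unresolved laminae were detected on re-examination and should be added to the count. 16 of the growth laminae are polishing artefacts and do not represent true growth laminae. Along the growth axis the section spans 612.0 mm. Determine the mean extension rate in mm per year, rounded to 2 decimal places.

0.03 mm per year

True growth lamina count = 4190 − 16 + 11 = 4185.
4185 growth laminae at 5 years each span 4185 × 5 = 20925 years.
Extension rate ≈ 612.0 / 20925 = 0.03 mm per year.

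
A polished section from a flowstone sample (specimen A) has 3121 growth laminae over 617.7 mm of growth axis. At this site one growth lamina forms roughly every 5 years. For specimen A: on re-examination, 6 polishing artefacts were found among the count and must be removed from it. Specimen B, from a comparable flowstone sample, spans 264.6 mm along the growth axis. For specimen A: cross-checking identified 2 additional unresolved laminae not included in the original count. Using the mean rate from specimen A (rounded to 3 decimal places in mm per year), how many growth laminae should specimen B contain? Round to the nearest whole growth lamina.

Specimen A: correcting the raw count gives 3121 − 6 + 2 = 3117 true growth laminae.
Specimen A: multiplying by 5 years per growth lamina: 3117 × 5 = 15585 years.
A: Mean rate = 617.7 mm / 15585 years ≈ 0.040 mm/year.
For B, 264.6 / 0.040 = 6615.00 years; at 5 years per growth lamina that is 6615.00 / 5 ≈ 1323 growth laminae.

1323 growth laminae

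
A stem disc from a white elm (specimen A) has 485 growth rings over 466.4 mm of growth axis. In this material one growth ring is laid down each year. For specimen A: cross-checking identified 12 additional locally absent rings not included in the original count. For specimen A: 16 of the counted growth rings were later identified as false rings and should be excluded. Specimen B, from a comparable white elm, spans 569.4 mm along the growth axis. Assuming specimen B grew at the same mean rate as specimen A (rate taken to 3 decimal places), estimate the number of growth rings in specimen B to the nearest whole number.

587 growth rings

Specimen A: after corrections the count is 485 − 16 + 12 = 481 growth rings.
A: Extension rate ≈ 466.4 / 481 = 0.970 mm/year.
For B, 569.4 / 0.970 = 587.01 years ≈ 587 growth rings.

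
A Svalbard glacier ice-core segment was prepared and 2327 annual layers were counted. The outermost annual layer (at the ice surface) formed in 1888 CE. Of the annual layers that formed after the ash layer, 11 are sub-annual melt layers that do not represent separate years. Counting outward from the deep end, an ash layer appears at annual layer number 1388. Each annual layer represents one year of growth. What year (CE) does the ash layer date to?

Between annual layer 1388 and the ice surface there are 2327 − 1388 = 939 annual layers.
Removing the 11 false annual layers leaves 939 − 11 = 928 true annual layers beyond the ash layer.
1888 − 928 = 960 CE.

960 CE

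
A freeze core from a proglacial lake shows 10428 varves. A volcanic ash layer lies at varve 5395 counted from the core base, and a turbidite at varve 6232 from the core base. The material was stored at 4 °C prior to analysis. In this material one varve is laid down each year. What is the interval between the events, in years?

837 years

The two markers are separated by 6232 − 5395 = 837 varves.
One varve per year makes the interval 837 years.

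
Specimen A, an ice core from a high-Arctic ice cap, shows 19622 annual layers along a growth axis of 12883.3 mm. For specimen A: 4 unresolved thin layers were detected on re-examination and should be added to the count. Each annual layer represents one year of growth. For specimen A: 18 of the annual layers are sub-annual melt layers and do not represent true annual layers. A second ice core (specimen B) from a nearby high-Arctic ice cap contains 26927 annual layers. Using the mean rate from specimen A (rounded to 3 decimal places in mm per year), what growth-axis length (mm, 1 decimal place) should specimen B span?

17691.0 mm

Specimen A: adjusted count: 19622 − 18 + 4 = 19608 annual layers.
A: Extension rate ≈ 12883.3 / 19608 = 0.657 mm/yr.
For B, 0.657 mm/year × 26927 years = 17691.0 mm.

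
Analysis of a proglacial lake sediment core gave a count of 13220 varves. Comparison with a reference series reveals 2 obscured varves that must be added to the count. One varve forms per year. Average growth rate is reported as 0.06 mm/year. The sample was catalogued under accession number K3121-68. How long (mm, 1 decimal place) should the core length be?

True varve count = 13220 + 2 = 13222.
13222 years at 0.06 mm/year gives 0.06 × 13222 = 793.3 mm.

793.3 mm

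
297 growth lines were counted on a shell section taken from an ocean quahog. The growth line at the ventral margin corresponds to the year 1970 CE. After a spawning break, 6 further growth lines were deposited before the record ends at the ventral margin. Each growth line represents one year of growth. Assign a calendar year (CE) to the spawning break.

6 growth lines post-date the spawning break.
The growth line at the ventral margin is 1970 CE, so the spawning break dates to 1970 − 6 = 1964 CE.

1964 CE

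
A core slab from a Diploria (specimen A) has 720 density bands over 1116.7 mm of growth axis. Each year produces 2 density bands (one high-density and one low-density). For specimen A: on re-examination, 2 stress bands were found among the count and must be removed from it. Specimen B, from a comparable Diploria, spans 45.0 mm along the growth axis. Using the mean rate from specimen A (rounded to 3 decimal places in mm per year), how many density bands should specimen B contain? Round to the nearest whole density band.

Specimen A: correcting the raw count gives 720 − 2 = 718 true density bands.
Specimen A: 718 density bands at 2 per year is 718 / 2 = 359 years.
A: 1116.7 mm over 359 years gives 1116.7 / 359 ≈ 3.111 mm per year.
For B, 45.0 / 3.111 = 14.46 years; at 2 density bands per year that is 14.46 × 2 ≈ 29 density bands.

29 density bands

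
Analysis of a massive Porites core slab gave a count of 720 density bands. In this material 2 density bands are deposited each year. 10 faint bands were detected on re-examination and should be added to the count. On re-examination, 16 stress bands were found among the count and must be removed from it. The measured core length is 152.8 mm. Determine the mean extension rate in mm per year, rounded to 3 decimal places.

Adjusted count: 720 − 16 + 10 = 714 density bands.
With 2 density bands per year, 714 / 2 = 357 years.
Mean rate = 152.8 mm / 357 years ≈ 0.428 mm per year.

0.428 mm per year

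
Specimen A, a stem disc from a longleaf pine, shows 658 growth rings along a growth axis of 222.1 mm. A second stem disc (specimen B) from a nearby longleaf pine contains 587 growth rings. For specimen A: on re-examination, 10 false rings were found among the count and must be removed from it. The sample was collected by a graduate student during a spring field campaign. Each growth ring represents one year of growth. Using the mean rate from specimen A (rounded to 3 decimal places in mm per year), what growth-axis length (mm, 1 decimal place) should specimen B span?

Specimen A: adjusted count: 658 − 10 = 648 growth rings.
A: 222.1 mm over 648 years gives 222.1 / 648 ≈ 0.343 mm/yr.
B's length ≈ 0.343 × 587 = 201.3 mm.

201.3 mm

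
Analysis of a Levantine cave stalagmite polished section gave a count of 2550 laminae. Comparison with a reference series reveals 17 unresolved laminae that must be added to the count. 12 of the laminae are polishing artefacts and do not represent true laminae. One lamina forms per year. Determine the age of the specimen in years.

2555 years

Adjusted count: 2550 − 12 + 17 = 2555 laminae.
With a one-to-one lamina periodicity this is 2555 years.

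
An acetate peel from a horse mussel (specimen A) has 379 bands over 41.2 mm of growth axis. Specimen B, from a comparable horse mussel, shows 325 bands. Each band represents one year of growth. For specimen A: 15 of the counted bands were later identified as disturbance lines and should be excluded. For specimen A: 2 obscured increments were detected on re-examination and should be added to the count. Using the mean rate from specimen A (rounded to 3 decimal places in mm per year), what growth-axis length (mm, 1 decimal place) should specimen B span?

Specimen A: after corrections the count is 379 − 15 + 2 = 366 bands.
A: 41.2 mm over 366 years gives 41.2 / 366 ≈ 0.113 mm/yr.
Length of B = 0.113 × 325 = 36.7 mm.

36.7 mm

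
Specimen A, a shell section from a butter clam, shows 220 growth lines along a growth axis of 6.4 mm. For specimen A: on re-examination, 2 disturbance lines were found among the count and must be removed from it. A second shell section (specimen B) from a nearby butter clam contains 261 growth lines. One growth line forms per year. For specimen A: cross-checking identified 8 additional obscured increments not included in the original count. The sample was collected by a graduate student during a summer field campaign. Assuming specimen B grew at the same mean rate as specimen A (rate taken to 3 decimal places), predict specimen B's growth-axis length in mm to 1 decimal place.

Specimen A: true growth line count = 220 − 2 + 8 = 226.
A: Extension rate ≈ 6.4 / 226 = 0.028 mm/yr.
B's length ≈ 0.028 × 261 = 7.3 mm.

7.3 mm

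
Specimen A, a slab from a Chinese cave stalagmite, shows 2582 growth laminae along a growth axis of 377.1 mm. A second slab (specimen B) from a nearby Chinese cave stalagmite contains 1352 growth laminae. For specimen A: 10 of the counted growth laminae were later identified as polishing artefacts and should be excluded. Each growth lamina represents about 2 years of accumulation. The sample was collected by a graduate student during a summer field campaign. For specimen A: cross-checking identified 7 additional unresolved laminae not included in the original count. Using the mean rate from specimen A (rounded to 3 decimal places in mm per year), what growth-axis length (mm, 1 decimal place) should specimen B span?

Specimen A: adjusted count: 2582 − 10 + 7 = 2579 growth laminae.
Specimen A: 2579 growth laminae at 2 years each span 2579 × 2 = 5158 years.
A: Mean rate = 377.1 mm / 5158 years ≈ 0.073 mm/yr.
Specimen B: at 2 years per growth lamina, 1352 × 2 = 2704 years. B's length ≈ 0.073 × 2704 = 197.4 mm.

197.4 mm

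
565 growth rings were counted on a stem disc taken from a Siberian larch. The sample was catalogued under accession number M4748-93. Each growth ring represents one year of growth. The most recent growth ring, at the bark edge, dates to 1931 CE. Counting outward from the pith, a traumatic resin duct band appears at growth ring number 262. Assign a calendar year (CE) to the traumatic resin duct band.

1628 CE

565 − 262 = 303 growth rings lie beyond the traumatic resin duct band toward the bark edge.
Counting back 303 years from 1931 CE places the traumatic resin duct band in 1931 − 303 = 1628 CE.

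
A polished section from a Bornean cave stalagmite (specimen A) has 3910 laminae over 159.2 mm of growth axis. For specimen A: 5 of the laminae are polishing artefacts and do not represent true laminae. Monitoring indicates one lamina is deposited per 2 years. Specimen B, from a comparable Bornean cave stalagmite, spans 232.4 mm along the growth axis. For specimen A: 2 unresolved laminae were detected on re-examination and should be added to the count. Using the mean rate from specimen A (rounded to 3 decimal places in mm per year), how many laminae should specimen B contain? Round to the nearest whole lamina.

5810 laminae

Specimen A: adjusted count: 3910 − 5 + 2 = 3907 laminae.
Specimen A: multiplying by 2 years per lamina: 3907 × 2 = 7814 years.
A: 159.2 mm over 7814 years gives 159.2 / 7814 ≈ 0.020 mm/year.
For B, 232.4 / 0.020 = 11620.00 years; at 2 years per lamina that is 11620.00 / 2 ≈ 5810 laminae.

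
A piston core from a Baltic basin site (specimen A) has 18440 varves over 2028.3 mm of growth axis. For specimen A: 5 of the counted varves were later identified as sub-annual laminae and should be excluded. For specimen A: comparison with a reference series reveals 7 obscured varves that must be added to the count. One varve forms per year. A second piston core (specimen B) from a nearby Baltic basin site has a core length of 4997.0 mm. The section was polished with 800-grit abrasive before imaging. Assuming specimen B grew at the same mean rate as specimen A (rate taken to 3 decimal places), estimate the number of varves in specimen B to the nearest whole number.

Specimen A: after corrections the count is 18440 − 5 + 7 = 18442 varves.
A: 2028.3 mm over 18442 years gives 2028.3 / 18442 ≈ 0.110 mm per year.
B spans 4997.0 / 0.110 = 45427.27 years ≈ 45427 varves.

45427 varves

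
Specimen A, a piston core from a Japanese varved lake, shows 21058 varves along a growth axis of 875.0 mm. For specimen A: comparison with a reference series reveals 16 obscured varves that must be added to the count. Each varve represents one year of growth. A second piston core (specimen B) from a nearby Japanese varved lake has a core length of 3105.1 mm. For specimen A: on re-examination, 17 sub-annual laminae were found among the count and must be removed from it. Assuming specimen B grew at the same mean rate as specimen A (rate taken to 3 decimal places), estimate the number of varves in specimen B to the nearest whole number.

73931 varves

Specimen A: after corrections the count is 21058 − 17 + 16 = 21057 varves.
A: Extension rate ≈ 875.0 / 21057 = 0.042 mm/yr.
B spans 3105.1 / 0.042 = 73930.95 years ≈ 73931 varves.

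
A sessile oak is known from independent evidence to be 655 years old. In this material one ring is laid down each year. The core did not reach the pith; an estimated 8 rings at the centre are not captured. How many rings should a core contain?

647 rings

Expected rings over 655 years: 655.
655 − 8 missed = 647 rings expected in the prepared section.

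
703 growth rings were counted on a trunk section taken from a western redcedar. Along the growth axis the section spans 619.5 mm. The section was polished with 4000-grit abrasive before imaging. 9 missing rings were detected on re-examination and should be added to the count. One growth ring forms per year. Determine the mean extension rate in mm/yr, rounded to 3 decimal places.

0.870 mm/yr

True growth ring count = 703 + 9 = 712.
Mean rate = 619.5 mm / 712 years ≈ 0.870 mm/yr.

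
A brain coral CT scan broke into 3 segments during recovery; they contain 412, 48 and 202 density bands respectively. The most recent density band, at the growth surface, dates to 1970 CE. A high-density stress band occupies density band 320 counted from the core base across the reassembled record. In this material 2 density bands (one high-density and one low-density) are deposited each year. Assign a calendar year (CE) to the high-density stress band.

Total density bands = 412 + 48 + 202 = 662.
The high-density stress band sits at density band 320 from the core base, so 662 − 320 = 342 density bands formed after it.
Dividing by 2 density bands per year: 342 / 2 = 171 years.
The density band at the growth surface is 1970 CE, so the high-density stress band dates to 1970 − 171 = 1799 CE.

1799 CE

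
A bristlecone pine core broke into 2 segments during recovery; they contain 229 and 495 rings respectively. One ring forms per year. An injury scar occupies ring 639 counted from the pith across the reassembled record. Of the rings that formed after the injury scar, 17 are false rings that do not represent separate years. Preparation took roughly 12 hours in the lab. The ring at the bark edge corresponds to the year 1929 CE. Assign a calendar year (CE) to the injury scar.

1861 CE

Total rings = 229 + 495 = 724.
The injury scar sits at ring 639 from the pith, so 724 − 639 = 85 rings formed after it.
Removing the 17 false rings leaves 85 − 17 = 68 true rings beyond the injury scar.
The ring at the bark edge is 1929 CE, so the injury scar dates to 1929 − 68 = 1861 CE.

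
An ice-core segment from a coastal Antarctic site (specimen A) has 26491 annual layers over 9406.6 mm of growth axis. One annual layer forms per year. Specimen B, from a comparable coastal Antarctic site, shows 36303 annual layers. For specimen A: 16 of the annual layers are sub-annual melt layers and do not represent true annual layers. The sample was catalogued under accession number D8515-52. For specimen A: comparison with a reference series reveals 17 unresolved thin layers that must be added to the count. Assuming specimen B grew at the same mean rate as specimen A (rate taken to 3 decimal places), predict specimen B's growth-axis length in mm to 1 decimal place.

12887.6 mm

Specimen A: adjusted count: 26491 − 16 + 17 = 26492 annual layers.
A: 9406.6 mm over 26492 years gives 9406.6 / 26492 ≈ 0.355 mm/yr.
For B, 0.355 mm/year × 36303 years = 12887.6 mm.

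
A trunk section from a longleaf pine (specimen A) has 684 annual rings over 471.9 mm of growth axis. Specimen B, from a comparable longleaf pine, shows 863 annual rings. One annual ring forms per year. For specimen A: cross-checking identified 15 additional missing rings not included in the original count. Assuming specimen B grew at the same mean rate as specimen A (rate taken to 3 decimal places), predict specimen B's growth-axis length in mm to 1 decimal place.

Specimen A: adjusted count: 684 + 15 = 699 annual rings.
A: Extension rate ≈ 471.9 / 699 = 0.675 mm/year.
B's length ≈ 0.675 × 863 = 582.5 mm.

582.5 mm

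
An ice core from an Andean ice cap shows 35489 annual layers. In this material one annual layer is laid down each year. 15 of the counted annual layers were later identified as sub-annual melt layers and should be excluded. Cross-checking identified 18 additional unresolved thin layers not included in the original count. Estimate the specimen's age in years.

35492 years

After corrections the count is 35489 − 15 + 18 = 35492 annual layers.
At one annual layer per year, that is 35492 years.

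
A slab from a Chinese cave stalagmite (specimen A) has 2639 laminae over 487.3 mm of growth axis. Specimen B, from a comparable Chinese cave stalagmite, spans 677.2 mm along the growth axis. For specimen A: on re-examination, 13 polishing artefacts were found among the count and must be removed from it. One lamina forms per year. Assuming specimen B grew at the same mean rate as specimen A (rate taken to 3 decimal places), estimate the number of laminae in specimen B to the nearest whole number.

3641 laminae

Specimen A: after corrections the count is 2639 − 13 = 2626 laminae.
A: Mean rate = 487.3 mm / 2626 years ≈ 0.186 mm per year.
Specimen B: 677.2 mm / 0.186 mm per year = 3640.86 years ≈ 3641 laminae.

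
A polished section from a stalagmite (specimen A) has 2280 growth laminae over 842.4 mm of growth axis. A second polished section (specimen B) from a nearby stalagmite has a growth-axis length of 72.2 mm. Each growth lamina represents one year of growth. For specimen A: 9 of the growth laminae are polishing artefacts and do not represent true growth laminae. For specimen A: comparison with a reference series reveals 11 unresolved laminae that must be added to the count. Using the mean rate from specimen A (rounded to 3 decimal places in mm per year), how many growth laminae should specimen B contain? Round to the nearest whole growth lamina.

Specimen A: true growth lamina count = 2280 − 9 + 11 = 2282.
A: 842.4 mm over 2282 years gives 842.4 / 2282 ≈ 0.369 mm per year.
For B, 72.2 / 0.369 = 195.66 years ≈ 196 growth laminae.

196 growth laminae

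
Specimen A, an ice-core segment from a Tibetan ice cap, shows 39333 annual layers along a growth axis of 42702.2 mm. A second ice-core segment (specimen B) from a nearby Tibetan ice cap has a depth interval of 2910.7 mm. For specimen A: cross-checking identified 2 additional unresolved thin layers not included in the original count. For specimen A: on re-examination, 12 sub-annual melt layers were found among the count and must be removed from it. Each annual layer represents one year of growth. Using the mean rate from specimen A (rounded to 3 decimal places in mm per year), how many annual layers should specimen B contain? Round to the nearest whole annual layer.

Specimen A: after corrections the count is 39333 − 12 + 2 = 39323 annual layers.
A: 42702.2 mm over 39323 years gives 42702.2 / 39323 ≈ 1.086 mm/yr.
For B, 2910.7 / 1.086 = 2680.20 years ≈ 2680 annual layers.

2680 annual layers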